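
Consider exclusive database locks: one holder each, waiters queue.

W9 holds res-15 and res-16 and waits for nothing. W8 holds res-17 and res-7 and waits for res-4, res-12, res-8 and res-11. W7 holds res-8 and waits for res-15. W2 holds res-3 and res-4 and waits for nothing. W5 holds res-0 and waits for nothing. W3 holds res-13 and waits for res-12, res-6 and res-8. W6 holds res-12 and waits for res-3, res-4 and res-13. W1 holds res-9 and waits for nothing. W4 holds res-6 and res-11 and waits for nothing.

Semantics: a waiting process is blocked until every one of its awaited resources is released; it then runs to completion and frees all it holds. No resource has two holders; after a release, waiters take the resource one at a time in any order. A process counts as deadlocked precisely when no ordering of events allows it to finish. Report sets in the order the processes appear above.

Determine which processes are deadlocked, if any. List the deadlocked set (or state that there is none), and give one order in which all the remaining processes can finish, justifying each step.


The deadlocked set is W8, W3 and W6.
Key observation: the waits loop around W6 -> W3 -> W6 with no way out; W8 waits into the deadlock from upstream.
The rest can finish in the order W1, W2, W9, W4, W5, W7.
Verifying each step:
  W1: no waits; runs immediately, freeing res-9
  W2: no waits; runs immediately, freeing res-3 and res-4
  W9: no waits; runs immediately, freeing res-15 and res-16
  W4: no waits; runs immediately, freeing res-6 and res-11
  W5: no waits; runs immediately, freeing res-0
  W7: everything it awaited (res-15) is free; runs, freeing res-8


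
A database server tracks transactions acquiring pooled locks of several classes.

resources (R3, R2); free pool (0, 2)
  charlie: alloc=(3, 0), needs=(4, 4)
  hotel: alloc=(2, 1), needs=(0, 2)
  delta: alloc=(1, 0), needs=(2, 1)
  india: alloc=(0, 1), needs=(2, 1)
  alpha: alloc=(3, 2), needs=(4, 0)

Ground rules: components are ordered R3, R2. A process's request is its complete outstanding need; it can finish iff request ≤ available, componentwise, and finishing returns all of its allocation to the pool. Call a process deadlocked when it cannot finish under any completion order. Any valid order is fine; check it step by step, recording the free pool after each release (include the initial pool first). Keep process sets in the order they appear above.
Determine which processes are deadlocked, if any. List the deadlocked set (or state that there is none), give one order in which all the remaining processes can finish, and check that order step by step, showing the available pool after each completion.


Deadlocked: charlie and alpha.
Key observation: R3 is the bottleneck — with hotel, delta, india done the pool holds (3, 4), short of every remaining need.
One completion order for the rest: hotel, delta, india. Check, step by step:
  pool = (0, 2)
  hotel needs (0, 2) <= (0, 2) -> finishes; pool += (2, 1) = (2, 3)
  delta needs (2, 1) <= (2, 3) -> finishes; pool += (1, 0) = (3, 3)
  india needs (2, 1) <= (3, 3) -> finishes; pool += (0, 1) = (3, 4)
The blocked processes can never fit:
  charlie still needs (4, 4) but only (3, 4) is free — short on R3
  alpha still needs (4, 0) but only (3, 4) is free — short on R3


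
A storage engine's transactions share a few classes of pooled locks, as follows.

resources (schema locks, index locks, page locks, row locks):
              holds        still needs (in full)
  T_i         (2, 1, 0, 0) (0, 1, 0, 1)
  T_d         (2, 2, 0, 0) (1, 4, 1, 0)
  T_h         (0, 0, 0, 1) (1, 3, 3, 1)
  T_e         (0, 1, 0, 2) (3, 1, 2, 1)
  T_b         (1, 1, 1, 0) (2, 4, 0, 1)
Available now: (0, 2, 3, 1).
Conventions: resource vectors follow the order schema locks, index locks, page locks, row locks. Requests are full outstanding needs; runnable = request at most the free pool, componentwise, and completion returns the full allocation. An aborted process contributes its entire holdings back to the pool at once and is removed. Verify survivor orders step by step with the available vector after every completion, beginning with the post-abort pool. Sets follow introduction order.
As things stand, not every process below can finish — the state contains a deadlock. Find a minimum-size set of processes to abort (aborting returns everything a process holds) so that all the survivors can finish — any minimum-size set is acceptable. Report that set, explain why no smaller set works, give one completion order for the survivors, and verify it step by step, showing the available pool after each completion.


Minimum abort set: T_b.
Key observation: the returned (1, 1, 1, 0) from T_b is what brings T_d — unrunnable before, under any order — into play at step 3.
No smaller set exists: with zero aborts the deadlock remains.
The survivors complete as T_i, T_h, T_d, T_e. Walking it through (starting from the post-abort pool):
  pool = (1, 3, 4, 1)
  T_i: need (0, 1, 0, 1) fits (1, 3, 4, 1); releases (2, 1, 0, 0), pool now (3, 4, 4, 1)
  T_h: need (1, 3, 3, 1) fits (3, 4, 4, 1); releases (0, 0, 0, 1), pool now (3, 4, 4, 2)
  T_d: need (1, 4, 1, 0) fits (3, 4, 4, 2); releases (2, 2, 0, 0), pool now (5, 6, 4, 2)
  T_e: need (3, 1, 2, 1) fits (5, 6, 4, 2); releases (0, 1, 0, 2), pool now (5, 7, 4, 4)


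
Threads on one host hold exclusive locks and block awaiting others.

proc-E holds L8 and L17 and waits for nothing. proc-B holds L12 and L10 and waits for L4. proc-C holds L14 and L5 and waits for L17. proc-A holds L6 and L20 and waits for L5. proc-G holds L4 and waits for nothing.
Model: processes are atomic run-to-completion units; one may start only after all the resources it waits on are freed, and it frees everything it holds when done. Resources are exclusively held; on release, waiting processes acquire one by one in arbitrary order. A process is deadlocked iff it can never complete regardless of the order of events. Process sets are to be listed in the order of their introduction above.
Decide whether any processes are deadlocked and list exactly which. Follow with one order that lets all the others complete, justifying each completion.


Nothing here is deadlocked.
Key observation: no waiting chain loops back on itself — every chain ends at a process that waits on nothing, so everyone eventually runs.
One completion order for the rest: proc-E, proc-G, proc-C, proc-B, proc-A.
Verifying each step:
  run proc-E (it waits on nothing); releases L8 and L17
  run proc-G (it waits on nothing); releases L4
  proc-C: everything it awaited (L17) is free; runs, freeing L14 and L5
  proc-B: everything it awaited (L4) is free; runs, freeing L12 and L10
  proc-A: everything it awaited (L5) is free; runs, freeing L6 and L20


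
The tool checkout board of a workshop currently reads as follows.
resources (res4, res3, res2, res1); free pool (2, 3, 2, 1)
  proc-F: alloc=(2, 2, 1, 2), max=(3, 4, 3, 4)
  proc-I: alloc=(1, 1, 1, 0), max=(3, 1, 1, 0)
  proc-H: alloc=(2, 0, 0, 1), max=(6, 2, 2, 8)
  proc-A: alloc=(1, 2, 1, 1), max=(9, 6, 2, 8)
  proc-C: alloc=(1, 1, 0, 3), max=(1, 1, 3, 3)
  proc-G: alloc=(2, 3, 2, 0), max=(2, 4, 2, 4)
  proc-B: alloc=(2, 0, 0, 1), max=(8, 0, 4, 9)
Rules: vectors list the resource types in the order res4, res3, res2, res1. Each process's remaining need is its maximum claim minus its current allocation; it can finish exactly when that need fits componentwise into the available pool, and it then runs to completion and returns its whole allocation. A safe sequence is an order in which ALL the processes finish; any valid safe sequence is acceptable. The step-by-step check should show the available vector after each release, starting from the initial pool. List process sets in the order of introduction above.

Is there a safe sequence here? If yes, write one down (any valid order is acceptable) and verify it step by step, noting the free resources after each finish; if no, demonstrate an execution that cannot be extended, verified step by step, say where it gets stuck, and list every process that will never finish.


The state is UNSAFE.
Key observation: once proc-I, proc-C, proc-G, proc-F finish, the pool peaks at (8, 10, 6, 6) — and every remaining process still needs more res1 than that.
Going as far as possible: proc-I, proc-C, proc-G, proc-F; after that, nothing fits. Check, step by step:
  pool = (2, 3, 2, 1)
  run proc-I (needs (2, 0, 0, 0), free (2, 3, 2, 1)); after release of (1, 1, 1, 0) the pool is (3, 4, 3, 1)
  run proc-C (needs (0, 0, 3, 0), free (3, 4, 3, 1)); after release of (1, 1, 0, 3) the pool is (4, 5, 3, 4)
  run proc-G (needs (0, 1, 0, 4), free (4, 5, 3, 4)); after release of (2, 3, 2, 0) the pool is (6, 8, 5, 4)
  run proc-F (needs (1, 2, 2, 2), free (6, 8, 5, 4)); after release of (2, 2, 1, 2) the pool is (8, 10, 6, 6)
  blocked: proc-H wants (4, 2, 2, 7), pool (8, 10, 6, 6) — not enough res1
  blocked: proc-A wants (8, 4, 1, 7), pool (8, 10, 6, 6) — not enough res1
  blocked: proc-B wants (6, 0, 4, 8), pool (8, 10, 6, 6) — not enough res1
Never able to finish: proc-H, proc-A and proc-B.


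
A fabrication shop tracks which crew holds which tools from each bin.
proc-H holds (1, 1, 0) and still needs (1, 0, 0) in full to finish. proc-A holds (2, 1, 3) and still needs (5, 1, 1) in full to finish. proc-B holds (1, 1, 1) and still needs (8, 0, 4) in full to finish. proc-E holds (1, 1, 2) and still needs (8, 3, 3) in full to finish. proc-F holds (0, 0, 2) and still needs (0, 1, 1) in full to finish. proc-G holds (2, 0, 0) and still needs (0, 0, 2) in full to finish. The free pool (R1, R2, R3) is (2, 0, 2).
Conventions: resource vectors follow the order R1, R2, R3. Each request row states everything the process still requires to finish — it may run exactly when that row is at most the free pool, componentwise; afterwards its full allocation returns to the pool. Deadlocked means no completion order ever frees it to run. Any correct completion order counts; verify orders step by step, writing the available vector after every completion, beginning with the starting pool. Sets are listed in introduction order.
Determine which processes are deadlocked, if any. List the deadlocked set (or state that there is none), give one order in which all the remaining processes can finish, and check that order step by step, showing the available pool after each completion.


Deadlocked: proc-B and proc-E.
Key observation: once proc-G, proc-H, proc-A, proc-F finish, the pool peaks at (7, 2, 7) — and every remaining process still needs more R1 than that.
A valid finishing order for the others: proc-G, proc-H, proc-A, proc-F. Step-by-step check:
  pool = (2, 0, 2)
  run proc-G (needs (0, 0, 2), free (2, 0, 2)); after release of (2, 0, 0) the pool is (4, 0, 2)
  run proc-H (needs (1, 0, 0), free (4, 0, 2)); after release of (1, 1, 0) the pool is (5, 1, 2)
  run proc-A (needs (5, 1, 1), free (5, 1, 2)); after release of (2, 1, 3) the pool is (7, 2, 5)
  run proc-F (needs (0, 1, 1), free (7, 2, 5)); after release of (0, 0, 2) the pool is (7, 2, 7)
The stuck group stays short no matter what:
  proc-B cannot run: need (8, 0, 4) vs free (7, 2, 7) (insufficient R1)
  proc-E cannot run: need (8, 3, 3) vs free (7, 2, 7) (insufficient R1 and R2)


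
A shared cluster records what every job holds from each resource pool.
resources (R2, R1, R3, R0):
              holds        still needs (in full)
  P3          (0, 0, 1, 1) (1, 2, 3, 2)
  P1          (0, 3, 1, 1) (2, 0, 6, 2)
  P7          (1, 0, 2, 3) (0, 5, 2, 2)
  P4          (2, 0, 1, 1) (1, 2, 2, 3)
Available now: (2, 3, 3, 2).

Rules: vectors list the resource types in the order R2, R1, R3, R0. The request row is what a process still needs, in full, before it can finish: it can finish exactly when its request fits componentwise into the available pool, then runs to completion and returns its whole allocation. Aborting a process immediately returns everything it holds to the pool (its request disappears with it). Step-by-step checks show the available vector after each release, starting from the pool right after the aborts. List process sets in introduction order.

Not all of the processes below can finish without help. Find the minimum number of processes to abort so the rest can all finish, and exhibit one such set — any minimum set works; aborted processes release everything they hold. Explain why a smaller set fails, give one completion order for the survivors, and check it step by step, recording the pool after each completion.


Abort P7.
Key observation: P1 could never have finished before the abort; with (1, 0, 2, 3) returned by P7, it fits at step 2.
Why nothing smaller works: aborting no one leaves the state deadlocked as given.
Survivors finish in the order: P4, P1, P3. Check, step by step (pool after the aborts first):
  pool = (3, 3, 5, 5)
  run P4 (needs (1, 2, 2, 3), free (3, 3, 5, 5)); after release of (2, 0, 1, 1) the pool is (5, 3, 6, 6)
  run P1 (needs (2, 0, 6, 2), free (5, 3, 6, 6)); after release of (0, 3, 1, 1) the pool is (5, 6, 7, 7)
  run P3 (needs (1, 2, 3, 2), free (5, 6, 7, 7)); after release of (0, 0, 1, 1) the pool is (5, 6, 8, 8)


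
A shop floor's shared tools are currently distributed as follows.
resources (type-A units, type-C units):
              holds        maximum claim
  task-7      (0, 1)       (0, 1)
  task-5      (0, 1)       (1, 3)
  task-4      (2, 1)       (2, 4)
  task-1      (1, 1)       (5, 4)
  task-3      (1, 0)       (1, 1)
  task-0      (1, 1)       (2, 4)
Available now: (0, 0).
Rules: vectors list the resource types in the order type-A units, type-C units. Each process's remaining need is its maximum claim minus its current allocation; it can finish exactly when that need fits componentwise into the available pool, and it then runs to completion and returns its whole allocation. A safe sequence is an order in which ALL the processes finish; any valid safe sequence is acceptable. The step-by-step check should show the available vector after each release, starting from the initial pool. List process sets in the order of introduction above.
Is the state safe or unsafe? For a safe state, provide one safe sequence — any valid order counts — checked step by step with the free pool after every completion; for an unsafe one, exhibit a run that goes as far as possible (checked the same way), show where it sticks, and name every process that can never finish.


UNSAFE — no complete ordering exists.
Key observation: once task-7, task-3 finish, the pool peaks at (1, 1) — and every remaining process still needs more type-C units than that.
A maximal execution: task-7, task-3 — then nothing else fits. Verifying each step:
  pool = (0, 0)
  task-7 needs (0, 0) <= (0, 0) -> finishes; pool += (0, 1) = (0, 1)
  task-3 needs (0, 1) <= (0, 1) -> finishes; pool += (1, 0) = (1, 1)
  blocked: task-5 wants (1, 2), pool (1, 1) — not enough type-C units
  blocked: task-4 wants (0, 3), pool (1, 1) — not enough type-C units
  blocked: task-1 wants (4, 3), pool (1, 1) — not enough type-A units and type-C units
  blocked: task-0 wants (1, 3), pool (1, 1) — not enough type-C units
Permanently blocked: task-5, task-4, task-1 and task-0.


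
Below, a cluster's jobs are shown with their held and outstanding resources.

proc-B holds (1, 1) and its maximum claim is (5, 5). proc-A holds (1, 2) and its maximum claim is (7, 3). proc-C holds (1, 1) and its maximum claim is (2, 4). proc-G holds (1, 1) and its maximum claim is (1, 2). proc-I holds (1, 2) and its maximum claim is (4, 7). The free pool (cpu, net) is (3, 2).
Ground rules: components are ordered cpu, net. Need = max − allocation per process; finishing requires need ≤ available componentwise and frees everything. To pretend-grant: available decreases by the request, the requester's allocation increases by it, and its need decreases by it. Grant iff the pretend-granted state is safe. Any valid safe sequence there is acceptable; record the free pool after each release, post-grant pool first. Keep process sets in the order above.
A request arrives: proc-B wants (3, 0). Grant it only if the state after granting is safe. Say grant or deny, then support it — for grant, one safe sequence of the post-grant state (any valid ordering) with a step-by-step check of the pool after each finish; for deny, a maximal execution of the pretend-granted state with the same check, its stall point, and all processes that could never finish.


GRANT: granting preserves safety; a valid post-grant sequence is proc-G, proc-C, proc-B, proc-I, proc-A.
Key observation: after the grant the pool drops to (0, 2), which still lets proc-G finish first and unwind the rest.
Check on the post-grant state, step by step:
  pool = (0, 2)
  run proc-G (needs (0, 1), free (0, 2)); after release of (1, 1) the pool is (1, 3)
  run proc-C (needs (1, 3), free (1, 3)); after release of (1, 1) the pool is (2, 4)
  run proc-B (needs (1, 4), free (2, 4)); after release of (4, 1) the pool is (6, 5)
  run proc-I (needs (3, 5), free (6, 5)); after release of (1, 2) the pool is (7, 7)
  run proc-A (needs (6, 1), free (7, 7)); after release of (1, 2) the pool is (8, 9)


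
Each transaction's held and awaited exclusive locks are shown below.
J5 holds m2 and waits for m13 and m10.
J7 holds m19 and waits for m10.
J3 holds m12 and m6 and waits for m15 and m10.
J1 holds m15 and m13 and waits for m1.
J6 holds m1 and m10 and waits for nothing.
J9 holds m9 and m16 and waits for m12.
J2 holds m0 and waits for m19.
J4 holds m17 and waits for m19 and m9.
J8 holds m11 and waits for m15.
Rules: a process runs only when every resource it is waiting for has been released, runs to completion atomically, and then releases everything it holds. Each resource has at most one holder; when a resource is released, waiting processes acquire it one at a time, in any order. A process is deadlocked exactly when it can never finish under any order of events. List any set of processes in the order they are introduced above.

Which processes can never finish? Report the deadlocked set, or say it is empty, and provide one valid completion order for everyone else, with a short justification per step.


Nothing here is deadlocked.
Key observation: although several processes wait, no cycle exists — each chain bottoms out at a free runner.
One completion order for the rest: J6, J1, J3, J8, J7, J9, J2, J4, J5.
Walking it through:
  J6 waits on nothing -> runs at once and releases m1 and m10
  run J1 (all its waits — m1 — are resolved); releases m15 and m13
  run J3 (all its waits — m15 and m10 — are resolved); releases m12 and m6
  run J8 (all its waits — m15 — are resolved); releases m11
  run J7 (all its waits — m10 — are resolved); releases m19
  run J9 (all its waits — m12 — are resolved); releases m9 and m16
  run J2 (all its waits — m19 — are resolved); releases m0
  run J4 (all its waits — m19 and m9 — are resolved); releases m17
  run J5 (all its waits — m13 and m10 — are resolved); releases m2


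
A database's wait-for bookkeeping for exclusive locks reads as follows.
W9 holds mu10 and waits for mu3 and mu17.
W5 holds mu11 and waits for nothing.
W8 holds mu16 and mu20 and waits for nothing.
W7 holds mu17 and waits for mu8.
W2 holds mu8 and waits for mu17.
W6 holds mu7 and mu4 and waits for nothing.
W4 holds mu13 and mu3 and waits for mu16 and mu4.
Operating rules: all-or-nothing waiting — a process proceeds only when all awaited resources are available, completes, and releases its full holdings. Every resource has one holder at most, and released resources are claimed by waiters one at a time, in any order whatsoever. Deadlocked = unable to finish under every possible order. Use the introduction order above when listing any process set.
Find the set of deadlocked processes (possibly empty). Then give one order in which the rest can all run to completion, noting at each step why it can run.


Deadlocked set: W9, W7 and W2.
Key observation: the cycle W7 -> W2 -> W7 can never break — each member waits on the next; W9 waits into the deadlock from upstream.
One completion order for the rest: W6, W8, W4, W5.
Verifying each step:
  W6 waits on nothing -> runs at once and releases mu7 and mu4
  W8 waits on nothing -> runs at once and releases mu16 and mu20
  W4: everything it awaited (mu16 and mu4) is free; runs, freeing mu13 and mu3
  W5 waits on nothing -> runs at once and releases mu11


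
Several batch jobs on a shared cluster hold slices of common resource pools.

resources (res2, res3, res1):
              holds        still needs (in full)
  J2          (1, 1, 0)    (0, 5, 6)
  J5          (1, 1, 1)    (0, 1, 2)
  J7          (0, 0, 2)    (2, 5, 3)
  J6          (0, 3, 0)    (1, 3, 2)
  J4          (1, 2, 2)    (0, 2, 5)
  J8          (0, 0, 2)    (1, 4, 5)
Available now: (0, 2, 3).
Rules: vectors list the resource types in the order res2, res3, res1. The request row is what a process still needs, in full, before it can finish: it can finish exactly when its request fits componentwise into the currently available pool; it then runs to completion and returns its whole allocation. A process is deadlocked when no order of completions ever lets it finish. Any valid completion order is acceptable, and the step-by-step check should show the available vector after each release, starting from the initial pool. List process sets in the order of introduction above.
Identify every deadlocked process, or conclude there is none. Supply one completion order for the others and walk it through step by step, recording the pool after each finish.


The deadlocked set is J2, J7, J4 and J8.
Key observation: after J5, J6 the pool peaks at (1, 6, 4), and each blocked process is short somewhere: J2 on res1; J7 on res2; J4 on res1; J8 on res1.
A valid finishing order for the others: J5, J6. Verifying each step:
  pool = (0, 2, 3)
  J5: need (0, 1, 2) fits (0, 2, 3); releases (1, 1, 1), pool now (1, 3, 4)
  J6: need (1, 3, 2) fits (1, 3, 4); releases (0, 3, 0), pool now (1, 6, 4)
None of the blocked processes ever fits:
  J2 cannot run: need (0, 5, 6) vs free (1, 6, 4) (insufficient res1)
  J7 cannot run: need (2, 5, 3) vs free (1, 6, 4) (insufficient res2)
  J4 cannot run: need (0, 2, 5) vs free (1, 6, 4) (insufficient res1)
  J8 cannot run: need (1, 4, 5) vs free (1, 6, 4) (insufficient res1)


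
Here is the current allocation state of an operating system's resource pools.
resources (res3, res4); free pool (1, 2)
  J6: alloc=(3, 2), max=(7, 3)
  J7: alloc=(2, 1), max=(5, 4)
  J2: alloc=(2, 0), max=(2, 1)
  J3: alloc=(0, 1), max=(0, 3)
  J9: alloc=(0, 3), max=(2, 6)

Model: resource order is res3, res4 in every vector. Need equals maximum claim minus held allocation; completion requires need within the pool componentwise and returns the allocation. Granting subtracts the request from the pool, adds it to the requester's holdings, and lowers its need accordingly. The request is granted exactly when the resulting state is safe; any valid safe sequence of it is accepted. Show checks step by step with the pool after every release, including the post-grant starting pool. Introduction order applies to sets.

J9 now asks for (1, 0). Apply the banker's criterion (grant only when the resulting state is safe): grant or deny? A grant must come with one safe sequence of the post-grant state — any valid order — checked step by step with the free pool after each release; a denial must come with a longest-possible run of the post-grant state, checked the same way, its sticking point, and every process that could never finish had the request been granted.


GRANT. The post-grant state is safe; one safe sequence: J2, J3, J9, J7, J6.
Key observation: after the grant the pool drops to (0, 2), which still lets J2 finish first and unwind the rest.
Check on the post-grant state, step by step:
  pool = (0, 2)
  J2 needs (0, 1) <= (0, 2) -> finishes; pool += (2, 0) = (2, 2)
  J3 needs (0, 2) <= (2, 2) -> finishes; pool += (0, 1) = (2, 3)
  J9 needs (1, 3) <= (2, 3) -> finishes; pool += (1, 3) = (3, 6)
  J7 needs (3, 3) <= (3, 6) -> finishes; pool += (2, 1) = (5, 7)
  J6 needs (4, 1) <= (5, 7) -> finishes; pool += (3, 2) = (8, 9)


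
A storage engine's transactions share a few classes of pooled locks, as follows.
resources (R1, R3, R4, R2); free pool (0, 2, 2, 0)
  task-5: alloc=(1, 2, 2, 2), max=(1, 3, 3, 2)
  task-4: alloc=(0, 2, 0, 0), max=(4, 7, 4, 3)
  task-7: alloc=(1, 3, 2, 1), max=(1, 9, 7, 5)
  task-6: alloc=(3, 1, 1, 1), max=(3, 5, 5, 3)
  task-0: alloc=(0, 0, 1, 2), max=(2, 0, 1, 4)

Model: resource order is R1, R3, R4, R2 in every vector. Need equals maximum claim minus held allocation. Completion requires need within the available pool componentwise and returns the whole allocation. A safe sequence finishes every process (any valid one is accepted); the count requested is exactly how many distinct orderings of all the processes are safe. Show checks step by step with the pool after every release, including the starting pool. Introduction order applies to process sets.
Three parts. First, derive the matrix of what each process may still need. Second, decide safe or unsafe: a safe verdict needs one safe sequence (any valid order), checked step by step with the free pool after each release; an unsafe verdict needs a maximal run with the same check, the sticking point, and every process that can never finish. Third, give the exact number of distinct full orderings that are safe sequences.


(1) Need matrix, components ordered R1, R3, R4, R2:
  task-5: (0, 1, 1, 0)
  task-4: (4, 5, 4, 3)
  task-7: (0, 6, 5, 4)
  task-6: (0, 4, 4, 2)
  task-0: (2, 0, 0, 2)
(2) SAFE, for example via the order task-5, task-6, task-0, task-4, task-7.
Key observation: the order's first zero-slack moment is task-6 ((0, 4, 4, 2) needed, (1, 4, 4, 2) free — a requested resource with nothing to spare).
Step-by-step check:
  pool = (0, 2, 2, 0)
  task-5: need (0, 1, 1, 0) fits (0, 2, 2, 0); releases (1, 2, 2, 2), pool now (1, 4, 4, 2)
  task-6: need (0, 4, 4, 2) fits (1, 4, 4, 2); releases (3, 1, 1, 1), pool now (4, 5, 5, 3)
  task-0: need (2, 0, 0, 2) fits (4, 5, 5, 3); releases (0, 0, 1, 2), pool now (4, 5, 6, 5)
  task-4: need (4, 5, 4, 3) fits (4, 5, 6, 5); releases (0, 2, 0, 0), pool now (4, 7, 6, 5)
  task-7: need (0, 6, 5, 4) fits (4, 7, 6, 5); releases (1, 3, 2, 1), pool now (5, 10, 8, 6)
(3) Exactly 2 of the possible complete orderings are safe sequences.


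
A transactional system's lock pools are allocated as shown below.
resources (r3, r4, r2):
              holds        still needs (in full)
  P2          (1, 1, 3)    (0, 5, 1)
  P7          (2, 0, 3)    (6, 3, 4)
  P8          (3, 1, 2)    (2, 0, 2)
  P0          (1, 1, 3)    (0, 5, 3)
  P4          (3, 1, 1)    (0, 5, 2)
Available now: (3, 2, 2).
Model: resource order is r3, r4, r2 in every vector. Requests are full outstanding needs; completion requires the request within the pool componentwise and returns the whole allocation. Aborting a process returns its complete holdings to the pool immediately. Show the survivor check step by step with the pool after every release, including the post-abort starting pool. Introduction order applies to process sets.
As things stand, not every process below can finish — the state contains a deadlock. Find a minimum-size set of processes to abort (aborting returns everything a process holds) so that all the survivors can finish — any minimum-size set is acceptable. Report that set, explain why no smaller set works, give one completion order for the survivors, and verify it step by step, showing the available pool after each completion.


Abort P0 and P4.
Key observation: the returned (4, 2, 4) from P0 and P4 is what brings P2 — unrunnable before, under any order — into play at step 2.
Minimality, checking each single-abort alternative: P2 alone leaves P0 blocked (short on r4); P7 alone leaves P2 blocked (short on r4); P8 alone leaves P2 blocked (short on r4); P0 alone leaves P2 blocked (short on r4); P4 alone leaves P2 blocked (short on r4).
The survivors complete as P8, P2, P7. Walking it through (starting from the post-abort pool):
  pool = (7, 4, 6)
  P8 needs (2, 0, 2) <= (7, 4, 6) -> finishes; pool += (3, 1, 2) = (10, 5, 8)
  P2 needs (0, 5, 1) <= (10, 5, 8) -> finishes; pool += (1, 1, 3) = (11, 6, 11)
  P7 needs (6, 3, 4) <= (11, 6, 11) -> finishes; pool += (2, 0, 3) = (13, 6, 14)


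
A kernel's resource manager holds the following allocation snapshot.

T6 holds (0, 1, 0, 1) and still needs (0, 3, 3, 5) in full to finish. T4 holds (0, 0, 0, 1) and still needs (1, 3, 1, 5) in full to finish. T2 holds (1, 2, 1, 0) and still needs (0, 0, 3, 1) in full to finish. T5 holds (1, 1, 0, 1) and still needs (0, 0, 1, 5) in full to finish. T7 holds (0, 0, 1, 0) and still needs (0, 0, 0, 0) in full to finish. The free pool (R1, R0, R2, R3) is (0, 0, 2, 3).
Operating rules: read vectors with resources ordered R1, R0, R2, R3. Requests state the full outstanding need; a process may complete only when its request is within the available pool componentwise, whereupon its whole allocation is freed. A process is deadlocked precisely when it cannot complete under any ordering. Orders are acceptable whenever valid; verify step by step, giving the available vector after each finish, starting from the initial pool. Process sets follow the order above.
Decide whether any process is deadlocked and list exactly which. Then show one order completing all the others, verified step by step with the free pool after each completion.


The deadlocked set is T6, T4 and T5.
Key observation: no order helps: past T7, T2, the free pool tops out at (1, 2, 4, 3), below what each blocked process needs in R3.
The rest can finish in the order T7, T2. Verifying each step:
  pool = (0, 0, 2, 3)
  run T7 (needs (0, 0, 0, 0), free (0, 0, 2, 3)); after release of (0, 0, 1, 0) the pool is (0, 0, 3, 3)
  run T2 (needs (0, 0, 3, 1), free (0, 0, 3, 3)); after release of (1, 2, 1, 0) the pool is (1, 2, 4, 3)
The blocked processes can never fit:
  T6 cannot run: need (0, 3, 3, 5) vs free (1, 2, 4, 3) (insufficient R0 and R3)
  T4 cannot run: need (1, 3, 1, 5) vs free (1, 2, 4, 3) (insufficient R0 and R3)
  T5 cannot run: need (0, 0, 1, 5) vs free (1, 2, 4, 3) (insufficient R3)


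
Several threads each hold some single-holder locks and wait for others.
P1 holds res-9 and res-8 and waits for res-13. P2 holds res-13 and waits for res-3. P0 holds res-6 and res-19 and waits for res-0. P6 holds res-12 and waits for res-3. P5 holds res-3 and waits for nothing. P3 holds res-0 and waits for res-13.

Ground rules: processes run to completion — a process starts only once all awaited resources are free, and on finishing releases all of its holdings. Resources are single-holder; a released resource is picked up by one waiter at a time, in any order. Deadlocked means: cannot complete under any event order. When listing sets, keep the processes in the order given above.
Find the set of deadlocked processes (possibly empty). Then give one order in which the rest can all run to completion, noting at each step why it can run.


The deadlocked set is empty.
Key observation: the wait graph is acyclic; completion cascades from the unblocked processes through everyone else.
The rest can finish in the order P5, P2, P6, P3, P1, P0.
Walking it through:
  P5: no waits; runs immediately, freeing res-3
  P2 waits on res-3 — all released -> runs and releases res-13
  P6 waits on res-3 — all released -> runs and releases res-12
  P3 waits on res-13 — all released -> runs and releases res-0
  P1 waits on res-13 — all released -> runs and releases res-9 and res-8
  P0 waits on res-0 — all released -> runs and releases res-6 and res-19


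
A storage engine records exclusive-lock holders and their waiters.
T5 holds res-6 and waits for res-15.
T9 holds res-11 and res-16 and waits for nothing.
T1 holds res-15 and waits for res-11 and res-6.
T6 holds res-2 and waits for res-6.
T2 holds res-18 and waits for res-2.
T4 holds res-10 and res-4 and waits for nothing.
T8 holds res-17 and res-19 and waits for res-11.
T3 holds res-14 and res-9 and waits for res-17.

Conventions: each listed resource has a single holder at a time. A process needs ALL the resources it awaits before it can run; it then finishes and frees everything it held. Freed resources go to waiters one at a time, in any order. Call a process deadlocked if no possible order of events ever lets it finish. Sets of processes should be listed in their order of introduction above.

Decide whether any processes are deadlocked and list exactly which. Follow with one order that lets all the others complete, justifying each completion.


Deadlocked: T5, T1, T6 and T2.
Key observation: the knot is the closed ring of waits T5 -> T1 -> T5; T6 and T2 wait into the deadlock from upstream.
A valid finishing order for the others: T9, T8, T3, T4.
Step-by-step check:
  run T9 (it waits on nothing); releases res-11 and res-16
  run T8 (all its waits — res-11 — are resolved); releases res-17 and res-19
  run T3 (all its waits — res-17 — are resolved); releases res-14 and res-9
  run T4 (it waits on nothing); releases res-10 and res-4


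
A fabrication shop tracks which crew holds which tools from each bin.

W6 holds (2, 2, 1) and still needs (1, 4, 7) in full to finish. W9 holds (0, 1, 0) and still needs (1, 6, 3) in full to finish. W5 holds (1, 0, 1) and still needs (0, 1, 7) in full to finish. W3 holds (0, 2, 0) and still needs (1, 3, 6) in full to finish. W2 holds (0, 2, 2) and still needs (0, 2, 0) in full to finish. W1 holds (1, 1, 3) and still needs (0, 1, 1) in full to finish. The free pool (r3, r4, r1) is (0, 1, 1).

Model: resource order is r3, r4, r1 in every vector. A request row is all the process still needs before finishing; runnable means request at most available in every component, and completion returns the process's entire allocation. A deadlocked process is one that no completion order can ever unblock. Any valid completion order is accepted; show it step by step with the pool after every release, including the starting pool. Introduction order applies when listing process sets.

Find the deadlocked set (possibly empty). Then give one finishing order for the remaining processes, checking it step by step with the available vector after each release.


The deadlocked set is W6 and W5.
Key observation: the wall is r1: completing W1, W2, W3, W9 brings the pool only to (1, 7, 6), and all the rest need more.
The rest can finish in the order W1, W2, W3, W9. Step-by-step check:
  pool = (0, 1, 1)
  W1 needs (0, 1, 1) <= (0, 1, 1) -> finishes; pool += (1, 1, 3) = (1, 2, 4)
  W2 needs (0, 2, 0) <= (1, 2, 4) -> finishes; pool += (0, 2, 2) = (1, 4, 6)
  W3 needs (1, 3, 6) <= (1, 4, 6) -> finishes; pool += (0, 2, 0) = (1, 6, 6)
  W9 needs (1, 6, 3) <= (1, 6, 6) -> finishes; pool += (0, 1, 0) = (1, 7, 6)
The stuck group stays short no matter what:
  blocked: W6 wants (1, 4, 7), pool (1, 7, 6) — not enough r1
  blocked: W5 wants (0, 1, 7), pool (1, 7, 6) — not enough r1


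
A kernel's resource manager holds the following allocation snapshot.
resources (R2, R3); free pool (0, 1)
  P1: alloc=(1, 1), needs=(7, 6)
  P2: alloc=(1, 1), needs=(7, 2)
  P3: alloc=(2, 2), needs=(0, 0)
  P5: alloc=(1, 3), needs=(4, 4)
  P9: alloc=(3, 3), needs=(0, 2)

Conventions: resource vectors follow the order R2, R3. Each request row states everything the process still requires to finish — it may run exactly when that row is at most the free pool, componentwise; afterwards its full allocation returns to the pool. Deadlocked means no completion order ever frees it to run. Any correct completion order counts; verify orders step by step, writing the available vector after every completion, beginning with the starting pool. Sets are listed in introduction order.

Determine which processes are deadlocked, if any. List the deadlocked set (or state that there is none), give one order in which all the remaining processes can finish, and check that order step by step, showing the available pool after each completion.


Deadlocked: P1 and P2.
Key observation: even finishing P3, P9, P5 leaves just (6, 9) free — too little R2 for any of the remaining processes.
A valid finishing order for the others: P3, P9, P5. Step-by-step check:
  pool = (0, 1)
  P3 needs (0, 0) <= (0, 1) -> finishes; pool += (2, 2) = (2, 3)
  P9 needs (0, 2) <= (2, 3) -> finishes; pool += (3, 3) = (5, 6)
  P5 needs (4, 4) <= (5, 6) -> finishes; pool += (1, 3) = (6, 9)
The stuck group stays short no matter what:
  P1 still needs (7, 6) but only (6, 9) is free — short on R2
  P2 still needs (7, 2) but only (6, 9) is free — short on R2


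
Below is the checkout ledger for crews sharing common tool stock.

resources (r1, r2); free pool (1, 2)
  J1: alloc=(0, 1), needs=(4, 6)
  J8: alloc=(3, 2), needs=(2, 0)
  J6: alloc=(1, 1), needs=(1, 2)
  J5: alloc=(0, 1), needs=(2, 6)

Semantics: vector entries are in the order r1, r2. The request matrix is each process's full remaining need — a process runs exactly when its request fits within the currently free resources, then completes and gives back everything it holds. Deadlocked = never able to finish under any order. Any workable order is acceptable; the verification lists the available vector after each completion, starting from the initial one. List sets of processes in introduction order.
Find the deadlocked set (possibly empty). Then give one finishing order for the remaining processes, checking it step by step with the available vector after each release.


Deadlocked: J1 and J5.
Key observation: the pool after J6, J8 is (5, 5); every surviving request exceeds it in r2, so progress ends there.
One completion order for the rest: J6, J8. Step-by-step check:
  pool = (1, 2)
  run J6 (needs (1, 2), free (1, 2)); after release of (1, 1) the pool is (2, 3)
  run J8 (needs (2, 0), free (2, 3)); after release of (3, 2) the pool is (5, 5)
None of the blocked processes ever fits:
  J1 still needs (4, 6) but only (5, 5) is free — short on r2
  J5 still needs (2, 6) but only (5, 5) is free — short on r2


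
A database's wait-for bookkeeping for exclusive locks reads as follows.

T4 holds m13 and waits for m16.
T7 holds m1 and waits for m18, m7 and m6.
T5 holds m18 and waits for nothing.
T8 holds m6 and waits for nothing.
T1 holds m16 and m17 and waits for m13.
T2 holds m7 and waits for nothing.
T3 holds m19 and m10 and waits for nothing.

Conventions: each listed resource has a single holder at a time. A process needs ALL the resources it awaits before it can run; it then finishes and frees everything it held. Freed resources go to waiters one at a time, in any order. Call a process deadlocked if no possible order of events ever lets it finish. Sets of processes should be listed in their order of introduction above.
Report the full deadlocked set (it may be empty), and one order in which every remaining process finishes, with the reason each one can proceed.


The deadlocked set is T4 and T1.
Key observation: the loop T4 -> T1 -> T4 blocks itself forever; no other process is dragged down with it.
The rest can finish in the order T5, T8, T3, T2, T7.
Walking it through:
  T5: no waits; runs immediately, freeing m18
  T8: no waits; runs immediately, freeing m6
  T3: no waits; runs immediately, freeing m19 and m10
  T2: no waits; runs immediately, freeing m7
  T7 waits on m18, m7 and m6 — all released -> runs and releases m1


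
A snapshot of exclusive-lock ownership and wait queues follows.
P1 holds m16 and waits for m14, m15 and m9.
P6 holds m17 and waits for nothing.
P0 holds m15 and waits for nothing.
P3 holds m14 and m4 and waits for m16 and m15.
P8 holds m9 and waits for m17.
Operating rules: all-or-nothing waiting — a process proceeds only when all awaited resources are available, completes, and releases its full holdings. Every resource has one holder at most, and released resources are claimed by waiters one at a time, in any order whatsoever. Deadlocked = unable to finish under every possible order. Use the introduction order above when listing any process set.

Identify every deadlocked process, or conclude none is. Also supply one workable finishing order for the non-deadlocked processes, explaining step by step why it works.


Deadlocked set: P1 and P3.
Key observation: nobody on the ring P1 -> P3 -> P1 can start until another member finishes, which never happens; no other process is dragged down with it.
A valid finishing order for the others: P6, P0, P8.
Check, step by step:
  P6: no waits; runs immediately, freeing m17
  P0: no waits; runs immediately, freeing m15
  P8 waits on m17 — all released -> runs and releases m9
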